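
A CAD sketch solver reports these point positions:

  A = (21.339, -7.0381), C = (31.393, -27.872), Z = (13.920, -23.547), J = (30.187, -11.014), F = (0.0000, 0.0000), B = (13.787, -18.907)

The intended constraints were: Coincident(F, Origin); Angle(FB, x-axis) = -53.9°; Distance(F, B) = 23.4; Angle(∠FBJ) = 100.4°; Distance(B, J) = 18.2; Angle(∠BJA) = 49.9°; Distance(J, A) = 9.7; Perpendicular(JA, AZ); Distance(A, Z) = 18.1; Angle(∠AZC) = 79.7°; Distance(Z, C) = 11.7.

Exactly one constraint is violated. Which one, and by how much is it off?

Distance(Z, C) = 11.7 — off by 6.30.

F = (0.00, 0.00) ✓; FB at -53.90° ✓; |FB| = 23.40 ✓; ∠FBJ = 100.4° ✓; |BJ| = 18.20 ✓; ∠BJA = 49.90° ✓; |JA| = 9.700 ✓; ∠(JA, AZ) = 90.00° ✓; |AZ| = 18.10 ✓; ∠AZC = 79.70° ✓; |ZC| = 18.00 ✗.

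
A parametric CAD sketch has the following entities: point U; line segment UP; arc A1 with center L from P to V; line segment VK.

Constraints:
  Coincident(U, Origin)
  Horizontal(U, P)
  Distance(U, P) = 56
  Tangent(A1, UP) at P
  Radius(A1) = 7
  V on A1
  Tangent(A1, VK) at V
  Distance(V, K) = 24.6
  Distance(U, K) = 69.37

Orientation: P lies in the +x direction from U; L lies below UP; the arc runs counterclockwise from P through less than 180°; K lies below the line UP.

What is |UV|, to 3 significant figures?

50.9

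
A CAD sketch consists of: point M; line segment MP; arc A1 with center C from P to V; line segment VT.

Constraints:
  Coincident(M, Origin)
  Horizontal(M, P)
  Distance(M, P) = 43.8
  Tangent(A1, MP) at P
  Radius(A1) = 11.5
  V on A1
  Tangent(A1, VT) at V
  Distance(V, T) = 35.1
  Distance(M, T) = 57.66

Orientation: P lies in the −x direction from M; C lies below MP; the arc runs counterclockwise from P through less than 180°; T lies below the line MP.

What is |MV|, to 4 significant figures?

56.25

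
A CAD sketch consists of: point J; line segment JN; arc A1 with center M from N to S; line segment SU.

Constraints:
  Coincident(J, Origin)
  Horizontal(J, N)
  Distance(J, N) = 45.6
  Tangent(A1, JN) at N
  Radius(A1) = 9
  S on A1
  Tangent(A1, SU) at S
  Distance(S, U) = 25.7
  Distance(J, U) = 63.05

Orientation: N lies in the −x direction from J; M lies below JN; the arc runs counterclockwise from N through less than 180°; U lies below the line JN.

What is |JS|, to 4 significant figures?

55.44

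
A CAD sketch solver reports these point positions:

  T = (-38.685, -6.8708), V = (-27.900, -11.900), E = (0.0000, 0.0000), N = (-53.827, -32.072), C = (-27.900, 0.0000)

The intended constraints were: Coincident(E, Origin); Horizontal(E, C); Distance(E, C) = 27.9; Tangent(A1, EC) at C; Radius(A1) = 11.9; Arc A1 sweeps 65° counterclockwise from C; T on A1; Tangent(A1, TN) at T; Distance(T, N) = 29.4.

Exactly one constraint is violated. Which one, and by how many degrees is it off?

Tangent(A1, TN) at T — off by 6.00°.

E = (0.00, 0.00) ✓; E.y = 0.00, C.y = 0.00 ✓; |EC| = 27.90 ✓; ∠(VC, CE) = 90.00° ✓; |VC| = 11.90 ✓; bearing(V→T) − bearing(V→C) = 65.00° ✓; |VT| = 11.90 ✓; ∠(VT, TN) = 96.00° ✗; |TN| = 29.40 ✓.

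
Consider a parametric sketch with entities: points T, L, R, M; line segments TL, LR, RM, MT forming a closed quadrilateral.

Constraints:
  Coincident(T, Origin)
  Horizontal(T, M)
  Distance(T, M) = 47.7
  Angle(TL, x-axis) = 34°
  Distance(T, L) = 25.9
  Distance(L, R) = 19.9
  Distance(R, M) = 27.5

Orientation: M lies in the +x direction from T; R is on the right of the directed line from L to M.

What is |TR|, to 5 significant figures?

21.428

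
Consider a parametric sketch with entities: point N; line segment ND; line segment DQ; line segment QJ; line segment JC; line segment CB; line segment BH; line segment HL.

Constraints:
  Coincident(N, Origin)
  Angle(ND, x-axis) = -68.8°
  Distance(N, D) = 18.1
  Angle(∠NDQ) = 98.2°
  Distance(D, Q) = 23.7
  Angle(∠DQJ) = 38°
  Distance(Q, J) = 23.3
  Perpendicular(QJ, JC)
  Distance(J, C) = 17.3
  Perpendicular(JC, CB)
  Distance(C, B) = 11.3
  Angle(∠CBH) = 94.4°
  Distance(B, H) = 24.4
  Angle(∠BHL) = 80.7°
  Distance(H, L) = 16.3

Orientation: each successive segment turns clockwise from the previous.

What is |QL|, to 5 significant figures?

26.964

∠CBH = 94.4° gives BH at 161.80° from the x-axis; with |BH| = 24.4, H = (-16.699, -16.458). ∠BHL = 80.7° gives HL at 62.500° from the x-axis; with |HL| = 16.3, L = (-9.1721, -2.0000). Then |QL| = |L − Q| = 26.964.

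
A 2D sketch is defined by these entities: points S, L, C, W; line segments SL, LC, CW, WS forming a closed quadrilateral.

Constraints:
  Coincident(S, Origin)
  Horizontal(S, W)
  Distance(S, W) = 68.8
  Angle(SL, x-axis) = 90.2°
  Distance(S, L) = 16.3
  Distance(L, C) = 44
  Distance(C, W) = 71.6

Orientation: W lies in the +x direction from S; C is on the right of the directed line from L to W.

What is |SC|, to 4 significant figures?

27.75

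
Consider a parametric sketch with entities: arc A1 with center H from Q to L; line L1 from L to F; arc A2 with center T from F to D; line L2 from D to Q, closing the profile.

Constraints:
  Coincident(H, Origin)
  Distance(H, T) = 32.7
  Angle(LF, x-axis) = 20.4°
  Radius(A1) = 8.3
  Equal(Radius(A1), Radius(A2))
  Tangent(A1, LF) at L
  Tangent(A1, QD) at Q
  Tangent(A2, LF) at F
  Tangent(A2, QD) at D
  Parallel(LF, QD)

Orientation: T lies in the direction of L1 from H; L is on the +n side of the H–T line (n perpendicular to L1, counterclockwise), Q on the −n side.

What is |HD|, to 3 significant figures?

33.7

The slot axis is L1's direction at 20.4°, so u = (cos 20.4°, sin 20.4°) = (0.937, 0.349) and n = (−sin 20.4°, cos 20.4°) = (-0.349, 0.937). H is at the origin and T lies 32.7 along u from H, so T = 32.7·u = (30.6, 11.4). Tangency of A1 to both parallel lines with radius 8.3 puts L and Q at H ± 8.3·n: L = (-2.89, 7.78), Q = (2.89, -7.78). Equal radii place F and D the same way about T: F = T + 8.3·n = (27.8, 19.2), D = T − 8.3·n = (33.5, 3.62). Then |HD| = |D − H| = 33.7.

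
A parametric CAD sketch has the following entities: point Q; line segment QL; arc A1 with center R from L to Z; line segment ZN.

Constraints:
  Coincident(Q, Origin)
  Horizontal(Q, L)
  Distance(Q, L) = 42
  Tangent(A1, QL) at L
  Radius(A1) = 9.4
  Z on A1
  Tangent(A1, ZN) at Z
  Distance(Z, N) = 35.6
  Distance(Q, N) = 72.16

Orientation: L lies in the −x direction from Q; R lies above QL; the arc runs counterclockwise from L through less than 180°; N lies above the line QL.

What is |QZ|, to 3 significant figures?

38.3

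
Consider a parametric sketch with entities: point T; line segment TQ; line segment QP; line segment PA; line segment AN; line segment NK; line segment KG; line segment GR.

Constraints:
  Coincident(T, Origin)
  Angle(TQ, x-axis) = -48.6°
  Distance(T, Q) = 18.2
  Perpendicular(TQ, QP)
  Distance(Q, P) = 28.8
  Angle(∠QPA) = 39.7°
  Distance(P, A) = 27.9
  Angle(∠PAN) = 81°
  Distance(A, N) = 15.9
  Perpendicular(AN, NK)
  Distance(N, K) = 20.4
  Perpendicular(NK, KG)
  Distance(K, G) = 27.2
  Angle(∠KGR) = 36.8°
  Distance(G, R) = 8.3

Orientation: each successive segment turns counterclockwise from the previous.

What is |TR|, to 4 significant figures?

23.37

T is at the origin; TQ runs at -48.6° with length 18.2, so Q = (12.04, -13.65). TQ is perpendicular to QP, so QP runs at 41.40°; with |QP| = 28.8, P = (33.64, 5.394). ∠QPA = 39.7° gives PA at -178.3° from the x-axis; with |PA| = 27.9, A = (5.751, 4.566). ∠PAN = 81.0° gives AN at -79.30° from the x-axis; with |AN| = 15.9, N = (8.703, -11.06). The perpendicularity gives NK at right angles to AN, so NK runs at 10.70°; with |NK| = 20.4, K = (28.75, -7.270). NK is perpendicular to KG, so KG runs at 100.7°; with |KG| = 27.2, G = (23.70, 19.46). ∠KGR = 36.8° gives GR at -116.1° from the x-axis; with |GR| = 8.3, R = (20.05, 12.00). Then |TR| = |R − T| = 23.37.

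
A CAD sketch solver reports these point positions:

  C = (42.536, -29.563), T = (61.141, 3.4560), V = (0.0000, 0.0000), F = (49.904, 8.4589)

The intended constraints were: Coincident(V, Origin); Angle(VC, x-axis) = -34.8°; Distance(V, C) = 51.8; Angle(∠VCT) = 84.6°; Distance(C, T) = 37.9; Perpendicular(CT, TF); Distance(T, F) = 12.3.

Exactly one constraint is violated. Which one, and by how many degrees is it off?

Perpendicular(CT, TF) — off by 5.40°.

V = (0.00, 0.00) ✓; VC at -34.80° ✓; |VC| = 51.80 ✓; ∠VCT = 84.60° ✓; |CT| = 37.90 ✓; ∠(CT, TF) = 95.40° ✗; |TF| = 12.30 ✓.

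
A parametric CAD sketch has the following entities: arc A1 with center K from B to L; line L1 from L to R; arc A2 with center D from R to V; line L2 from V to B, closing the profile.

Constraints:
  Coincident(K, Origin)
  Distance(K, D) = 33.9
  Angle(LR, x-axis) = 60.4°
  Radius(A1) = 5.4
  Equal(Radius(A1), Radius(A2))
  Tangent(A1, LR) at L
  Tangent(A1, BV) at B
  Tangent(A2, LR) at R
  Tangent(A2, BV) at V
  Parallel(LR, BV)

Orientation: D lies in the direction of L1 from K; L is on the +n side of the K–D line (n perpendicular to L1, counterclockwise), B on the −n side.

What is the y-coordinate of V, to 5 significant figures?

26.809

The slot axis is L1's direction at 60.4°, so u = (cos 60.4°, sin 60.4°) = (0.49394, 0.86949) and n = (−sin 60.4°, cos 60.4°) = (-0.86949, 0.49394). K is at the origin and D lies 33.9 along u from K, so D = 33.9·u = (16.745, 29.476). Tangency of A1 to both parallel lines with radius 5.4 puts L and B at K ± 5.4·n: L = (-4.6953, 2.6673), B = (4.6953, -2.6673). Equal radii place R and V the same way about D: R = D + 5.4·n = (12.049, 32.143), V = D − 5.4·n = (21.440, 26.809). So V.y = 26.809.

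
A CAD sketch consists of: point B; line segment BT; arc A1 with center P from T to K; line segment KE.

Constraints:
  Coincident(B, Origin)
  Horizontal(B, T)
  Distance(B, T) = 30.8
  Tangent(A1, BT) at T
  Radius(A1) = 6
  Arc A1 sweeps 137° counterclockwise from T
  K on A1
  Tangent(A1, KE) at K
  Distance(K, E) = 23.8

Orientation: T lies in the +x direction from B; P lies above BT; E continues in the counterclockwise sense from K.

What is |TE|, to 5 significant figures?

29.764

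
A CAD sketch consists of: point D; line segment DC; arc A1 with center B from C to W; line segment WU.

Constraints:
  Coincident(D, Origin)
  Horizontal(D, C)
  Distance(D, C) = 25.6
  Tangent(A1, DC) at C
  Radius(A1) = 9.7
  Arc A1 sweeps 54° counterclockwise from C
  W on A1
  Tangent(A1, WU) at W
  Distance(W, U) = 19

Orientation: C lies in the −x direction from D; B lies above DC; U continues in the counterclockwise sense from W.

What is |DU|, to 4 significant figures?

20.46

D is at the origin; DC is horizontal with |DC| = 25.6 and C on the −x side, so C = (-25.60, 0.000). Since A1 is tangent to DC there, BC ⟂ DC, so B = C + (0, 9.7) = (-25.60, 9.700). On A1, C sits at bearing -90° from B; a 54° counterclockwise sweep puts W at bearing -36°, so W = B + 9.7·(cos -36°, sin -36°) = (-17.75, 3.998). The tangent condition forces BW to be normal to WU, so WU runs along (−sin -36°, cos -36°); with |WU| = 19.0, U = (-6.585, 19.37). Then |DU| = |U − D| = 20.46.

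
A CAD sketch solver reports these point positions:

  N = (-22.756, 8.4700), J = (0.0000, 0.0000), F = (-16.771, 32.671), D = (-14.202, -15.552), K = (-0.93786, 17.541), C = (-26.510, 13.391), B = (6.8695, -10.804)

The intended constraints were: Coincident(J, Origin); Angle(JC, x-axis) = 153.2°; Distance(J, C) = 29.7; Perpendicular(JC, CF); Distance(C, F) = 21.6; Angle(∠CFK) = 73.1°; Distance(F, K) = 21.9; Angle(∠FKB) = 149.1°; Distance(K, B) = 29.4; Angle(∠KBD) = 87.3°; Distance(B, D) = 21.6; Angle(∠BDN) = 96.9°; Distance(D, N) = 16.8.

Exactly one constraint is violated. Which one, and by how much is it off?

Distance(D, N) = 16.8 — off by 8.70.

J = (0.00, 0.00) ✓; JC at 153.2° ✓; |JC| = 29.70 ✓; ∠(JC, CF) = 90.00° ✓; |CF| = 21.60 ✓; ∠CFK = 73.10° ✓; |FK| = 21.90 ✓; ∠FKB = 149.1° ✓; |KB| = 29.40 ✓; ∠KBD = 87.30° ✓; |BD| = 21.60 ✓; ∠BDN = 96.90° ✓; |DN| = 25.50 ✗.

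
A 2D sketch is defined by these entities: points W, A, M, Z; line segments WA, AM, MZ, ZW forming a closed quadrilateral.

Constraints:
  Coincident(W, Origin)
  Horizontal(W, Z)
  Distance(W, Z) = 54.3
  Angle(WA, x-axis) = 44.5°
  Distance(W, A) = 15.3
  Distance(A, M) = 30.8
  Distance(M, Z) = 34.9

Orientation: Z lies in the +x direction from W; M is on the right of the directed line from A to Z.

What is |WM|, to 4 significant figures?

29.46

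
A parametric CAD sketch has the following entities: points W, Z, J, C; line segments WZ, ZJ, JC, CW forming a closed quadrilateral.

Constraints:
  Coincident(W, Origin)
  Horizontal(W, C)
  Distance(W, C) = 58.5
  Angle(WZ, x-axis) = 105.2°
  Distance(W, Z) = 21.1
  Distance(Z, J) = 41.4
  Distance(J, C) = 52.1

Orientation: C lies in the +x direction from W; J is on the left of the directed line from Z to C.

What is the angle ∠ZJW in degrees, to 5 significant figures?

22.726°

Checks: |ZJ| = 41.40 ✓; |JC| = 52.10 ✓.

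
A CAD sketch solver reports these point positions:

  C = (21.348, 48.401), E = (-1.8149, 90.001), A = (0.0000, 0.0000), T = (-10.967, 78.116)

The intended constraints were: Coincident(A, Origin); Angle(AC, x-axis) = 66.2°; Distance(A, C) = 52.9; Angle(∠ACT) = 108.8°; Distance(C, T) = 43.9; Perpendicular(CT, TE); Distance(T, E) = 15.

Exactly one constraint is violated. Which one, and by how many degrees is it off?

Perpendicular(CT, TE) — off by 5.00°.

A = (0.00, 0.00) ✓; AC at 66.20° ✓; |AC| = 52.90 ✓; ∠ACT = 108.8° ✓; |CT| = 43.90 ✓; ∠(CT, TE) = 85.00° ✗; |TE| = 15.00 ✓.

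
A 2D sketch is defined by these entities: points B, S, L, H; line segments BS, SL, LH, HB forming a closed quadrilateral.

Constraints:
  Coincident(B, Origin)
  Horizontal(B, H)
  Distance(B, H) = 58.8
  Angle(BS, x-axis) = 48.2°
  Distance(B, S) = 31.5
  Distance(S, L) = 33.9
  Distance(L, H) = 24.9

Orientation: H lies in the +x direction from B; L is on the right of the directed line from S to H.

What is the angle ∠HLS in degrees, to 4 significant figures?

97.19°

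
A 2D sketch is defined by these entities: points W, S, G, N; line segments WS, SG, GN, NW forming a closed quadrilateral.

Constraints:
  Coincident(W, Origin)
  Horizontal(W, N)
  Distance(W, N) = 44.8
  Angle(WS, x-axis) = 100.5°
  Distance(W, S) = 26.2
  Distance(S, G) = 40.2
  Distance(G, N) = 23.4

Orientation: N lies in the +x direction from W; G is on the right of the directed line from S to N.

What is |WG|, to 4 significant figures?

22.25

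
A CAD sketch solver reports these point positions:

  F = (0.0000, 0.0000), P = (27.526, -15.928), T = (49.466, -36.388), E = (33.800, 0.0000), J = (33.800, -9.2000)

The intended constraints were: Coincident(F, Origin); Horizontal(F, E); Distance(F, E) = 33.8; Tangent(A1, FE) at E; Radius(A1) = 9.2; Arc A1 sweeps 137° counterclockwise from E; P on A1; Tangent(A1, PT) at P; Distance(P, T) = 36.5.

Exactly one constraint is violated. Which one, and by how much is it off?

Distance(P, T) = 36.5 — off by 6.50.

F = (0.00, 0.00) ✓; F.y = 0.00, E.y = 0.00 ✓; |FE| = 33.80 ✓; ∠(JE, EF) = 90.00° ✓; |JE| = 9.200 ✓; bearing(J→P) − bearing(J→E) = 137.0° ✓; |JP| = 9.199 ✓; ∠(JP, PT) = 90.00° ✓; |PT| = 30.00 ✗.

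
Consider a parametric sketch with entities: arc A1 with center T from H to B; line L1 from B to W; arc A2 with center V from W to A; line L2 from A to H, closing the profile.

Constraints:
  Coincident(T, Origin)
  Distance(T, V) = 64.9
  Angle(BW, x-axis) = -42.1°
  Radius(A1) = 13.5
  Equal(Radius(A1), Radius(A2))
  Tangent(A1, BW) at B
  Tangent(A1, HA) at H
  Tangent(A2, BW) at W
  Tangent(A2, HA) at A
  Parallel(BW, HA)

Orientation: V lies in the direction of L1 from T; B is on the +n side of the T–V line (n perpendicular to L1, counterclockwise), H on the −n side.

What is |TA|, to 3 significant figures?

66.3

The slot axis is L1's direction at -42.1°, so u = (cos -42.1°, sin -42.1°) = (0.742, -0.670) and n = (−sin -42.1°, cos -42.1°) = (0.670, 0.742). T is at the origin and V lies 64.9 along u from T, so V = 64.9·u = (48.2, -43.5). Tangency of A1 to both parallel lines with radius 13.5 puts B and H at T ± 13.5·n: B = (9.05, 10.0), H = (-9.05, -10.0). Equal radii place W and A the same way about V: W = V + 13.5·n = (57.2, -33.5), A = V − 13.5·n = (39.1, -53.5). Then |TA| = |A − T| = 66.3.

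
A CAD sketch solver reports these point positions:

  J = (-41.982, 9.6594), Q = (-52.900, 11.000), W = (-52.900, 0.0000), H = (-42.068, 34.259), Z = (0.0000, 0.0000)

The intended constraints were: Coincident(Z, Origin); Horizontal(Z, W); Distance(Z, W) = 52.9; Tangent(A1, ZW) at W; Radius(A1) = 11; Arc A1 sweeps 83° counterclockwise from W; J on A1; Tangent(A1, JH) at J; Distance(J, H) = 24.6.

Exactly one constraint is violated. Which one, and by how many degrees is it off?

Tangent(A1, JH) at J — off by 7.20°.

Z = (0.00, 0.00) ✓; Z.y = 0.00, W.y = 0.00 ✓; |ZW| = 52.90 ✓; ∠(QW, WZ) = 90.00° ✓; |QW| = 11.00 ✓; bearing(Q→J) − bearing(Q→W) = 83.00° ✓; |QJ| = 11.00 ✓; ∠(QJ, JH) = 82.80° ✗; |JH| = 24.60 ✓.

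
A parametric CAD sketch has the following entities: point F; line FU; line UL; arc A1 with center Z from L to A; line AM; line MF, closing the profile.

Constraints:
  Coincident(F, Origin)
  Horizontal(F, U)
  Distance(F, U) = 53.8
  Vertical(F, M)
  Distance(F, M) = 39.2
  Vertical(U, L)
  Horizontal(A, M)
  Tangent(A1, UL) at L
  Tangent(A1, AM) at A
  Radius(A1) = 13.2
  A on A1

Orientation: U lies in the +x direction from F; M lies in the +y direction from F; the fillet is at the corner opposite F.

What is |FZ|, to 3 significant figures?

48.2

F is at the origin; FU is horizontal with |FU| = 53.8 and U on the +x side, so U = (53.8, 0.00). FM is vertical with |FM| = 39.2 and M on the +y side, so M = (0.00, 39.2). The virtual corner opposite F is at (53.8, 39.2). Tangency of A1 to UL means the radius ZL is perpendicular to UL and the tangent condition forces ZA to be normal to AM, with radius 13.2, so the center Z sits 13.2 in from both sides at Z = (40.6, 26.0). Then |FZ| = |Z − F| = 48.2.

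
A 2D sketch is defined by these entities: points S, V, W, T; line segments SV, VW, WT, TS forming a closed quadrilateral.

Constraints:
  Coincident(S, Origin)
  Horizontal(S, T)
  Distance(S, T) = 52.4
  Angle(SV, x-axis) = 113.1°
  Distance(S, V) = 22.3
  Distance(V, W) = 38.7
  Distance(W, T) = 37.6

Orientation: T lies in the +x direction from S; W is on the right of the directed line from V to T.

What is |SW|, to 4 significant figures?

18.46

Checks: |VW| = 38.70 ✓; |WT| = 37.60 ✓.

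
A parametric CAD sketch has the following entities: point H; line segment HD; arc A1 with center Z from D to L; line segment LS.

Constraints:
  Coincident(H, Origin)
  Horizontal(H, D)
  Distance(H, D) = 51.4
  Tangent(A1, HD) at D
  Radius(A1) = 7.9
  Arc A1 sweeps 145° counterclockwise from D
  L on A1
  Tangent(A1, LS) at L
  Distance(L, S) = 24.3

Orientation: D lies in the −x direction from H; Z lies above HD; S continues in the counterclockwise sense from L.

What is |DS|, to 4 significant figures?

32.21

H is at the origin; HD is horizontal with |HD| = 51.4 and D on the −x side, so D = (-51.40, 0.000). A1 meets HD tangentially, so ZD is at right angles to HD, so Z = D + (0, 7.9) = (-51.40, 7.900). On A1, D sits at bearing -90° from Z; a 145° counterclockwise sweep puts L at bearing 55°, so L = Z + 7.9·(cos 55°, sin 55°) = (-46.87, 14.37). A1 meets LS tangentially, so ZL is at right angles to LS, so LS runs along (−sin 55°, cos 55°); with |LS| = 24.3, S = (-66.77, 28.31). Then |DS| = |S − D| = 32.21.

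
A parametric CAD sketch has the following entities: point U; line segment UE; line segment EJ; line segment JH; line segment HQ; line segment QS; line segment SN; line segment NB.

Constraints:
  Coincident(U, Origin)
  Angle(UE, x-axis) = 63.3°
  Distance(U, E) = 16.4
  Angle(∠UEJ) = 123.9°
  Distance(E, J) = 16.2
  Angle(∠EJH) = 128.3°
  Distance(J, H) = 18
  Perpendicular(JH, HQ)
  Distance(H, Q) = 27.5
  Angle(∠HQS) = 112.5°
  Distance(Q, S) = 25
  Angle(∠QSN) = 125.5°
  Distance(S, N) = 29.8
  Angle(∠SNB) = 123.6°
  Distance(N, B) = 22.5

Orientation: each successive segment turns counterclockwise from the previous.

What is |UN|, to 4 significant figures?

26.30

U is at the origin; UE runs at 63.3° with length 16.4, so E = (7.369, 14.65). ∠UEJ = 123.9° gives EJ at 119.4° from the x-axis; with |EJ| = 16.2, J = (-0.5838, 28.76). ∠EJH = 128.3° gives JH at 171.1° from the x-axis; with |JH| = 18.0, H = (-18.37, 31.55). JH is perpendicular to HQ, so HQ runs at -98.90°; with |HQ| = 27.5, Q = (-22.62, 4.381). ∠HQS = 112.5° gives QS at -31.40° from the x-axis; with |QS| = 25.0, S = (-1.283, -8.644). ∠QSN = 125.5° gives SN at 23.10° from the x-axis; with |SN| = 29.8, N = (26.13, 3.047). Then |UN| = |N − U| = 26.30.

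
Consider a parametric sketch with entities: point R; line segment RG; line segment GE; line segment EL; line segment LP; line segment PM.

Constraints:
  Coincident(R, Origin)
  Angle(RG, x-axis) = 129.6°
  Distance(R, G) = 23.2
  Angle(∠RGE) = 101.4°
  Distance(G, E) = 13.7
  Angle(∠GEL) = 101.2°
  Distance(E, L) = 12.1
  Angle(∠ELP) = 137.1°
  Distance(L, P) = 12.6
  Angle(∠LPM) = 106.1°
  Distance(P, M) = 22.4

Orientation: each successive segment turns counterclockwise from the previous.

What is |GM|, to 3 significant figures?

20.5

R is at the origin; RG runs at 129.6° with length 23.2, so G = (-14.8, 17.9). ∠RGE = 101.4° gives GE at -152° from the x-axis; with |GE| = 13.7, E = (-26.9, 11.4). ∠GEL = 101.2° gives EL at -73.0° from the x-axis; with |EL| = 12.1, L = (-23.3, -0.169). ∠ELP = 137.1° gives LP at -30.1° from the x-axis; with |LP| = 12.6, P = (-12.4, -6.49). ∠LPM = 106.1° gives PM at 43.8° from the x-axis; with |PM| = 22.4, M = (3.74, 9.02). Then |GM| = |M − G| = 20.5.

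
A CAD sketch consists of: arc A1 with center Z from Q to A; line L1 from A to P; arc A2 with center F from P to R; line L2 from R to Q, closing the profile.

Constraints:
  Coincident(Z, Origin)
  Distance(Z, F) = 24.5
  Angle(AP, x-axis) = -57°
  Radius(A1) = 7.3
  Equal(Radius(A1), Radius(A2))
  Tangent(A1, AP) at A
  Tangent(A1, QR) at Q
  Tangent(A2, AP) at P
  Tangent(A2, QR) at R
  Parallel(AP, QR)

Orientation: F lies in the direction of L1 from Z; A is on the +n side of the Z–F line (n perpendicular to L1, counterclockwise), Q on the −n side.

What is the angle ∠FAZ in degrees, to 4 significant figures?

73.41°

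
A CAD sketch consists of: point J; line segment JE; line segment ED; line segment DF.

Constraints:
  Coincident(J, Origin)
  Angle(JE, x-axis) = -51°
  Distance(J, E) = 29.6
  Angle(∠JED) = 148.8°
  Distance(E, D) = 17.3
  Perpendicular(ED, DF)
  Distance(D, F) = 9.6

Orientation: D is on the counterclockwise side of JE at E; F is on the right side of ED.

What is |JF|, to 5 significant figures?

49.377

J is at the origin; JE runs at -51.0° with length 29.6, so E = 29.6·(cos -51.0°, sin -51.0°) = (18.628, -23.004). ∠JED = 148.8°, so ED runs at -51.0° + (180° − 148.8°) = -19.800° from the x-axis; with |ED| = 17.3, D = E + 17.3·(cos -19.800°, sin -19.800°) = (34.905, -28.864). The perpendicularity gives DF at right angles to ED; with |DF| = 9.6 on the right of ED, F = D + 9.6·(-0.33874, -0.94088) = (31.653, -37.896). Then |JF| = |F − J| = 49.377.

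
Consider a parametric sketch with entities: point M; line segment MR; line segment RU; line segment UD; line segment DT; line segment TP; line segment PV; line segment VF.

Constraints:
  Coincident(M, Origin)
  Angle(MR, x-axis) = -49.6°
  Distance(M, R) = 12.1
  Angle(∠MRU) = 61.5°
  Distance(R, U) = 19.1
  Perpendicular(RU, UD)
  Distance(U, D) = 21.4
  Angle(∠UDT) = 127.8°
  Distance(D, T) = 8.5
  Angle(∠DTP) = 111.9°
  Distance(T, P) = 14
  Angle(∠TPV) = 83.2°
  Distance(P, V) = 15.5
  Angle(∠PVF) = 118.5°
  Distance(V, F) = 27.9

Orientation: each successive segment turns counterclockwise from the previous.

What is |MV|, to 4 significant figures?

5.186

M is at the origin; MR runs at -49.6° with length 12.1, so R = (7.842, -9.215). ∠MRU = 61.5° gives RU at 68.90° from the x-axis; with |RU| = 19.1, U = (14.72, 8.605). The perpendicularity gives UD at right angles to RU, so UD runs at 158.9°; with |UD| = 21.4, D = (-5.247, 16.31). ∠UDT = 127.8° gives DT at -148.9° from the x-axis; with |DT| = 8.5, T = (-12.53, 11.92). ∠DTP = 111.9° gives TP at -80.80° from the x-axis; with |TP| = 14.0, P = (-10.29, -1.902). ∠TPV = 83.2° gives PV at 16.00° from the x-axis; with |PV| = 15.5, V = (4.613, 2.371). Then |MV| = |V − M| = 5.186.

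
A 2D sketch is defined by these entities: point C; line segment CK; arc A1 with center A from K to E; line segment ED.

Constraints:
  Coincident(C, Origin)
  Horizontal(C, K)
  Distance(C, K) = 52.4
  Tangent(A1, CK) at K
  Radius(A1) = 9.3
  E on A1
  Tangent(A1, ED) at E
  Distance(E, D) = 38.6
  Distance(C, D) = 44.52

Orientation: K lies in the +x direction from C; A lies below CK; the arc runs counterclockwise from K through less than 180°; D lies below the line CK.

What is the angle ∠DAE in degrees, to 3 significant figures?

76.5°

Checks: |CK| = 52.40 ✓; |AE| = 9.300 ✓; ∠(AE, ED) = 90.00° ✓; |ED| = 38.60 ✓; |CD| = 44.52 ✓.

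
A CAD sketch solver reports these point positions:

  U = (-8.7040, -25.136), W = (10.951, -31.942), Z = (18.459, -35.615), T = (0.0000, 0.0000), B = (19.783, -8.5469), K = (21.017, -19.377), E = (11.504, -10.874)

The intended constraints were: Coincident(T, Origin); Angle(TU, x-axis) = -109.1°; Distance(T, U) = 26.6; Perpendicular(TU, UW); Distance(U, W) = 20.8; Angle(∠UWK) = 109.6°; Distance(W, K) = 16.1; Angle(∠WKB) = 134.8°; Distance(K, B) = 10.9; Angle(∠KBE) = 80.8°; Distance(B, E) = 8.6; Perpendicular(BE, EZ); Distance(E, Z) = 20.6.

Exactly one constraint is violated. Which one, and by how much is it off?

Distance(E, Z) = 20.6 — off by 5.10.

T = (0.00, 0.00) ✓; TU at -109.1° ✓; |TU| = 26.60 ✓; ∠(TU, UW) = 90.00° ✓; |UW| = 20.80 ✓; ∠UWK = 109.6° ✓; |WK| = 16.10 ✓; ∠WKB = 134.8° ✓; |KB| = 10.90 ✓; ∠KBE = 80.80° ✓; |BE| = 8.600 ✓; ∠(BE, EZ) = 90.00° ✓; |EZ| = 25.70 ✗.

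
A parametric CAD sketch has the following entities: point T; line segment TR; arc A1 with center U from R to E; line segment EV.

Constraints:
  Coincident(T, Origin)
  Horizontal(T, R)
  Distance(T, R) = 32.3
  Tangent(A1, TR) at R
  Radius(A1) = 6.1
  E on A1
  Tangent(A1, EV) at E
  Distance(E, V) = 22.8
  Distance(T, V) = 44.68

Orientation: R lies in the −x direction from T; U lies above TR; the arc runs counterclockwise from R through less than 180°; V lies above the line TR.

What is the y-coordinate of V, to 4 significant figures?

29.68

Checks: |UE| = 6.100 ✓; ∠(UE, EV) = 90.00° ✓; |EV| = 22.80 ✓; |TV| = 44.68 ✓.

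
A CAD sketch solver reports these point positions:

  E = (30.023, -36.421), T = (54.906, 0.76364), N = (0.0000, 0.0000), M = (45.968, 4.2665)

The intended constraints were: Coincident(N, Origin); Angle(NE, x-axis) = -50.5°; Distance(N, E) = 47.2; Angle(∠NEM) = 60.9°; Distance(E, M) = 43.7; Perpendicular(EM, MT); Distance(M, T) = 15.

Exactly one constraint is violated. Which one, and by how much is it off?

Distance(M, T) = 15 — off by 5.40.

N = (0.00, 0.00) ✓; NE at -50.50° ✓; |NE| = 47.20 ✓; ∠NEM = 60.90° ✓; |EM| = 43.70 ✓; ∠(EM, MT) = 90.00° ✓; |MT| = 9.600 ✗.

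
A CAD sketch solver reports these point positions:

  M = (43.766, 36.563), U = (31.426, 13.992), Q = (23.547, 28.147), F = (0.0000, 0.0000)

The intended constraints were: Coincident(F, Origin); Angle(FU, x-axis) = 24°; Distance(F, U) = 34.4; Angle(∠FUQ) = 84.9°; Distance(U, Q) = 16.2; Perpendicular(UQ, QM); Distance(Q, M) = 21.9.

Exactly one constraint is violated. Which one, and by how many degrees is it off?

Perpendicular(UQ, QM) — off by 6.50°.

F = (0.00, 0.00) ✓; FU at 24.00° ✓; |FU| = 34.40 ✓; ∠FUQ = 84.90° ✓; |UQ| = 16.20 ✓; ∠(UQ, QM) = 96.50° ✗; |QM| = 21.90 ✓.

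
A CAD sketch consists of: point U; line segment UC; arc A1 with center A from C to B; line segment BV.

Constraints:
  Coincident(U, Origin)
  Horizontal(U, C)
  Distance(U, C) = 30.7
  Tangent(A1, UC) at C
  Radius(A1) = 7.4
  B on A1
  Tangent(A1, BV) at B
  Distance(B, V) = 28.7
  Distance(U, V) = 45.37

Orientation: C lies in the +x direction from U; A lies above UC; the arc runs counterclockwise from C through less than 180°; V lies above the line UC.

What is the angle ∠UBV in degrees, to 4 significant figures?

82.82°

Checks: |AB| = 7.400 ✓; ∠(AB, BV) = 90.00° ✓; |BV| = 28.70 ✓; |UV| = 45.37 ✓.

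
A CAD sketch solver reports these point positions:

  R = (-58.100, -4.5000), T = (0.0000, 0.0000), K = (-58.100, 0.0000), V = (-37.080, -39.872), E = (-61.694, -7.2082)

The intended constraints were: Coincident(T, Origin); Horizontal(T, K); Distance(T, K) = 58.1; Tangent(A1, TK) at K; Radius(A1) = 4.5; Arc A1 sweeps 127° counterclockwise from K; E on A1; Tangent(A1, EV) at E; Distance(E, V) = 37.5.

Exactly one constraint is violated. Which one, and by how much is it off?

Distance(E, V) = 37.5 — off by 3.40.

T = (0.00, 0.00) ✓; T.y = 0.00, K.y = 0.00 ✓; |TK| = 58.10 ✓; ∠(RK, KT) = 90.00° ✓; |RK| = 4.500 ✓; bearing(R→E) − bearing(R→K) = 127.0° ✓; |RE| = 4.500 ✓; ∠(RE, EV) = 90.00° ✓; |EV| = 40.90 ✗.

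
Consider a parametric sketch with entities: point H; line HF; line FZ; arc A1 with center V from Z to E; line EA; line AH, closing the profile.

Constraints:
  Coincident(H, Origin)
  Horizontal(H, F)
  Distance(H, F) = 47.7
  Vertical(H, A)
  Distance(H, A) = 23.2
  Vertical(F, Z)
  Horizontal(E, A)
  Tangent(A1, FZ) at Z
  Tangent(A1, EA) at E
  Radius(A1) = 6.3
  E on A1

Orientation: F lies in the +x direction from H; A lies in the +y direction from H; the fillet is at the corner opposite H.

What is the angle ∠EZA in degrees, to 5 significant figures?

37.476°

H is at the origin; HF is horizontal with |HF| = 47.7 and F on the +x side, so F = (47.700, 0.0000). H and A share the same x with |HA| = 23.2 and A on the +y side, so A = (0.0000, 23.200). The virtual corner opposite H is at (47.700, 23.200). The tangent condition forces VZ to be normal to FZ and tangency of A1 to EA means the radius VE is perpendicular to EA, with radius 6.3, so the center V sits 6.3 in from both sides at V = (41.400, 16.900). That places the tangent points at Z = (47.700, 16.900) on FZ and E = (41.400, 23.200) on EA. Then cos ∠EZA = ZE·ZA / (|ZE||ZA|), giving 37.476°.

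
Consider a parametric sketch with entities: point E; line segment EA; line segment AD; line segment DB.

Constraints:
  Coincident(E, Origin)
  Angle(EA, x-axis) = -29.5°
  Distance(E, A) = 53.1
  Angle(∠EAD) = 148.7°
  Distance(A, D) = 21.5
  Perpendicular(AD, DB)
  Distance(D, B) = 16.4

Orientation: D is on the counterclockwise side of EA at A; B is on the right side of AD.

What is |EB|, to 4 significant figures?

80.04

E is at the origin; EA runs at -29.5° with length 53.1, so A = 53.1·(cos -29.5°, sin -29.5°) = (46.22, -26.15). ∠EAD = 148.7°, so AD runs at -29.5° + (180° − 148.7°) = 1.800° from the x-axis; with |AD| = 21.5, D = A + 21.5·(cos 1.800°, sin 1.800°) = (67.71, -25.47). AD ⟂ DB; with |DB| = 16.4 on the right of AD, B = D + 16.4·(0.03141, -0.9995) = (68.22, -41.86). Then |EB| = |B − E| = 80.04.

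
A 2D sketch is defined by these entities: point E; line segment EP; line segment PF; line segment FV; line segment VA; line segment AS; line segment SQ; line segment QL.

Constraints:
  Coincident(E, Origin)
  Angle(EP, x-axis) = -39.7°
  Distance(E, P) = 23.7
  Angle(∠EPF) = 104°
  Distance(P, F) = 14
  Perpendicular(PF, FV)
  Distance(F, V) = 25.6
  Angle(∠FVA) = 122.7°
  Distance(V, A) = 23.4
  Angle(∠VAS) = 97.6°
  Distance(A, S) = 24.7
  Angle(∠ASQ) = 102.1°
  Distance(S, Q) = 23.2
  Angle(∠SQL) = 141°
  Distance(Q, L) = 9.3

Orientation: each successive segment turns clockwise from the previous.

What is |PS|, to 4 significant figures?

29.09

E is at the origin; EP runs at -39.7° with length 23.7, so P = (18.23, -15.14). ∠EPF = 104.0° gives PF at -115.7° from the x-axis; with |PF| = 14.0, F = (12.16, -27.75). PF is perpendicular to FV, so FV runs at 154.3°; with |FV| = 25.6, V = (-10.90, -16.65). ∠FVA = 122.7° gives VA at 97.00° from the x-axis; with |VA| = 23.4, A = (-13.76, 6.573). ∠VAS = 97.6° gives AS at 14.60° from the x-axis; with |AS| = 24.7, S = (10.15, 12.80). Then |PS| = |S − P| = 29.09.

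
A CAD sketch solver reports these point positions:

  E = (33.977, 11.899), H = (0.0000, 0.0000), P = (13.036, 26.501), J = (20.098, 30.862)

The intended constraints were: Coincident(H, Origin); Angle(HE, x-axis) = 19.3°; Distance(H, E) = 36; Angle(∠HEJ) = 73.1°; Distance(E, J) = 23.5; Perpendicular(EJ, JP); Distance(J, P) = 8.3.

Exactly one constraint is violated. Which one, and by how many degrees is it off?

Perpendicular(EJ, JP) — off by 4.50°.

H = (0.00, 0.00) ✓; HE at 19.30° ✓; |HE| = 36.00 ✓; ∠HEJ = 73.10° ✓; |EJ| = 23.50 ✓; ∠(EJ, JP) = 85.50° ✗; |JP| = 8.300 ✓.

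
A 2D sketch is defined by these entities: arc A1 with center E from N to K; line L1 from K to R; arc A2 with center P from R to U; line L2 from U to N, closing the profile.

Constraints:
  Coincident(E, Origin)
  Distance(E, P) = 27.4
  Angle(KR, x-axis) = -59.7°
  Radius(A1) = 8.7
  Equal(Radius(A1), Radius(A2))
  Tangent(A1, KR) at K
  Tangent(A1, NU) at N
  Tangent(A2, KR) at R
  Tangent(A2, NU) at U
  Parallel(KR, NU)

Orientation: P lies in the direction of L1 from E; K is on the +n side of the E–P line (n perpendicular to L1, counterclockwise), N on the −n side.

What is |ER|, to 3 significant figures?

28.7

Tangency of A1 to both parallel lines with radius 8.7 puts K and N at E ± 8.7·n: K = (7.51, 4.39), N = (-7.51, -4.39). Equal radii place R and U the same way about P: R = P + 8.7·n = (21.3, -19.3), U = P − 8.7·n = (6.31, -28.0). Then |ER| = |R − E| = 28.7.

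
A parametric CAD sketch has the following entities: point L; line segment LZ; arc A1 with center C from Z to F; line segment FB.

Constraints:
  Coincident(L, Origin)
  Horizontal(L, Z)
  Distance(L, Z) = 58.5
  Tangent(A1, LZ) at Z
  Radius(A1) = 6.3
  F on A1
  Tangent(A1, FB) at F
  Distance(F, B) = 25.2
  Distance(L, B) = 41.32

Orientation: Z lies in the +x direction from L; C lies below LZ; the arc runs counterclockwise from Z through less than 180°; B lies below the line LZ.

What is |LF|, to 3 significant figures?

54.1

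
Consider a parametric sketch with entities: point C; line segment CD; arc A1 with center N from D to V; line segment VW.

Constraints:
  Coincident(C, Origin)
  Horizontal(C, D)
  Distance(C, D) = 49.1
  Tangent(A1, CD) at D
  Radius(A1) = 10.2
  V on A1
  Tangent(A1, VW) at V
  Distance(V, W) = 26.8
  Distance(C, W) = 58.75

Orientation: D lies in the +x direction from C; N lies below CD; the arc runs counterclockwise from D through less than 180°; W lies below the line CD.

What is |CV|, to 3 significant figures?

41.0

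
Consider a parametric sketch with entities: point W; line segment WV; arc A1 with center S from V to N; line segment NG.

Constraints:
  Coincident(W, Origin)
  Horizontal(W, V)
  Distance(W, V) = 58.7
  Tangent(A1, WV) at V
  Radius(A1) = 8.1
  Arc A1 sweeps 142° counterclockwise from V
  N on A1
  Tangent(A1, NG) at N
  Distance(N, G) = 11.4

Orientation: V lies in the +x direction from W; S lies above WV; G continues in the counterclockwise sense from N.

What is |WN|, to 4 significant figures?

65.31

W is at the origin; W and V share the same y with |WV| = 58.7 and V on the +x side, so V = (58.70, 0.000). Since A1 is tangent to WV there, SV ⟂ WV, so S = V + (0, 8.1) = (58.70, 8.100). On A1, V sits at bearing -90° from S; a 142° counterclockwise sweep puts N at bearing 52°, so N = S + 8.1·(cos 52°, sin 52°) = (63.69, 14.48). Then |WN| = |N − W| = 65.31.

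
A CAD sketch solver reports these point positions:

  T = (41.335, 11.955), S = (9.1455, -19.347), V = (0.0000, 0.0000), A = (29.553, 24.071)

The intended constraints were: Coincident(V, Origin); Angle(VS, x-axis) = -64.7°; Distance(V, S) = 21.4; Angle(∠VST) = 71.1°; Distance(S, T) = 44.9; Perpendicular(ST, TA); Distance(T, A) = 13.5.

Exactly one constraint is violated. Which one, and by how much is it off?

Distance(T, A) = 13.5 — off by 3.40.

V = (0.00, 0.00) ✓; VS at -64.70° ✓; |VS| = 21.40 ✓; ∠VST = 71.10° ✓; |ST| = 44.90 ✓; ∠(ST, TA) = 90.00° ✓; |TA| = 16.90 ✗.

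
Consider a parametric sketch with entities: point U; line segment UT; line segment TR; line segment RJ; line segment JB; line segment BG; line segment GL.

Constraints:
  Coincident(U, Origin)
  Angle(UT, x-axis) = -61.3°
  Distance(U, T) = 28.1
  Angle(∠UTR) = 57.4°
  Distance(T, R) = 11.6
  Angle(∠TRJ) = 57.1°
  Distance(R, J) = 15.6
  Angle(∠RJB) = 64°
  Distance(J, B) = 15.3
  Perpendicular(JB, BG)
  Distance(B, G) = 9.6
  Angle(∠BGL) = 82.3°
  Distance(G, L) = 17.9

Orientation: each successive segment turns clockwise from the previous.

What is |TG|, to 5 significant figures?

6.0395

U is at the origin; UT runs at -61.3° with length 28.1, so T = (13.494, -24.648). ∠UTR = 57.4° gives TR at 176.10° from the x-axis; with |TR| = 11.6, R = (1.9211, -23.859). ∠TRJ = 57.1° gives RJ at 53.200° from the x-axis; with |RJ| = 15.6, J = (11.266, -11.367). ∠RJB = 64.0° gives JB at -62.800° from the x-axis; with |JB| = 15.3, B = (18.260, -24.975). The perpendicularity gives BG at right angles to JB, so BG runs at -152.80°; with |BG| = 9.6, G = (9.7211, -29.364). Then |TG| = |G − T| = 6.0395.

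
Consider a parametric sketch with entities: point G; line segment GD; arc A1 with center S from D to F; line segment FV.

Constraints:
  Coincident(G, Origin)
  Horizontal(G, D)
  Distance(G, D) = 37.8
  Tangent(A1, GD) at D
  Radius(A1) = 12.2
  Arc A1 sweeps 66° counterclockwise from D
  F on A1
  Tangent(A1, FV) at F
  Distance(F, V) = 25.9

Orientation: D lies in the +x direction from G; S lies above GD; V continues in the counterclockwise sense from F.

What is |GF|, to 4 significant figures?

49.48

G is at the origin; G and D share the same y with |GD| = 37.8 and D on the +x side, so D = (37.80, 0.000). The tangent condition forces SD to be normal to GD, so S = D + (0, 12.2) = (37.80, 12.20). On A1, D sits at bearing -90° from S; a 66° counterclockwise sweep puts F at bearing -24°, so F = S + 12.2·(cos -24°, sin -24°) = (48.95, 7.238). Then |GF| = |F − G| = 49.48.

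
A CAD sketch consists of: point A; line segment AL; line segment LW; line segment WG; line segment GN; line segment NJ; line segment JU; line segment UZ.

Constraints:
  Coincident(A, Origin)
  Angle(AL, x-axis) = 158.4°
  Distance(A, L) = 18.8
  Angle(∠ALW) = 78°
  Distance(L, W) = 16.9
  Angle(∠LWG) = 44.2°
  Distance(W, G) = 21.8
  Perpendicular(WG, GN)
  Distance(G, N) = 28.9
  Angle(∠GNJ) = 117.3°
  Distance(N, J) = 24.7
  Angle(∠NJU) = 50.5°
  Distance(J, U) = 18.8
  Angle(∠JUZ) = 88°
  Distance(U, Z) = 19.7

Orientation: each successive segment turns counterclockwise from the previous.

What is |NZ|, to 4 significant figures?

2.482

A is at the origin; AL runs at 158.4° with length 18.8, so L = (-17.48, 6.921). ∠ALW = 78.0° gives LW at -99.60° from the x-axis; with |LW| = 16.9, W = (-20.30, -9.743). ∠LWG = 44.2° gives WG at 36.20° from the x-axis; with |WG| = 21.8, G = (-2.706, 3.133). WG ⟂ GN, so GN runs at 126.2°; with |GN| = 28.9, N = (-19.77, 26.45). ∠GNJ = 117.3° gives NJ at -171.1° from the x-axis; with |NJ| = 24.7, J = (-44.18, 22.63). ∠NJU = 50.5° gives JU at -41.60° from the x-axis; with |JU| = 18.8, U = (-30.12, 10.15). ∠JUZ = 88.0° gives UZ at 50.40° from the x-axis; with |UZ| = 19.7, Z = (-17.56, 25.33). Then |NZ| = |Z − N| = 2.482.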